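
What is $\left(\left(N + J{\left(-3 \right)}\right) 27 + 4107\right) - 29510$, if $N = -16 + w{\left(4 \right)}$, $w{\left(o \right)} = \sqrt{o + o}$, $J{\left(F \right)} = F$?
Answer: $-25916 + 54 \sqrt{2} \approx -25840.0$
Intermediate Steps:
$w{\left(o \right)} = \sqrt{2} \sqrt{o}$ ($w{\left(o \right)} = \sqrt{2 o} = \sqrt{2} \sqrt{o}$)
$N = -16 + 2 \sqrt{2}$ ($N = -16 + \sqrt{2} \sqrt{4} = -16 + \sqrt{2} \cdot 2 = -16 + 2 \sqrt{2} \approx -13.172$)
$\left(\left(N + J{\left(-3 \right)}\right) 27 + 4107\right) - 29510 = \left(\left(\left(-16 + 2 \sqrt{2}\right) - 3\right) 27 + 4107\right) - 29510 = \left(\left(-19 + 2 \sqrt{2}\right) 27 + 4107\right) - 29510 = \left(\left(-513 + 54 \sqrt{2}\right) + 4107\right) - 29510 = \left(3594 + 54 \sqrt{2}\right) - 29510 = -25916 + 54 \sqrt{2}$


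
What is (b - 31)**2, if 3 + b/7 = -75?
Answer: 332929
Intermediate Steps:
b = -546 (b = -21 + 7*(-75) = -21 - 525 = -546)
(b - 31)**2 = (-546 - 31)**2 = (-577)**2 = 332929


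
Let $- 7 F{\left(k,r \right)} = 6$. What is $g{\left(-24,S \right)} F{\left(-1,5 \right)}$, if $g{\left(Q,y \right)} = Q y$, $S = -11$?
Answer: $- \frac{1584}{7} \approx -226.29$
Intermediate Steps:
$F{\left(k,r \right)} = - \frac{6}{7}$ ($F{\left(k,r \right)} = \left(- \frac{1}{7}\right) 6 = - \frac{6}{7}$)
$g{\left(-24,S \right)} F{\left(-1,5 \right)} = \left(-24\right) \left(-11\right) \left(- \frac{6}{7}\right) = 264 \left(- \frac{6}{7}\right) = - \frac{1584}{7}$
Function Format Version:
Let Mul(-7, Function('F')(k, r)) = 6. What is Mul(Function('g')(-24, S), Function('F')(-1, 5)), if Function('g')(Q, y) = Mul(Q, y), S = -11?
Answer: Rational(-1584, 7) ≈ -226.29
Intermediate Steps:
Function('F')(k, r) = Rational(-6, 7) (Function('F')(k, r) = Mul(Rational(-1, 7), 6) = Rational(-6, 7))
Mul(Function('g')(-24, S), Function('F')(-1, 5)) = Mul(Mul(-24, -11), Rational(-6, 7)) = Mul(264, Rational(-6, 7)) = Rational(-1584, 7)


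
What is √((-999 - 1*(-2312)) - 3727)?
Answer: I*√2414 ≈ 49.132*I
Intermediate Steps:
√((-999 - 1*(-2312)) - 3727) = √((-999 + 2312) - 3727) = √(1313 - 3727) = √(-2414) = I*√2414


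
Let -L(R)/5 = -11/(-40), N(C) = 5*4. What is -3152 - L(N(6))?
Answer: -25205/8 ≈ -3150.6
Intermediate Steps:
N(C) = 20
L(R) = -11/8 (L(R) = -(-55)/(-40) = -(-55)*(-1)/40 = -5*11/40 = -11/8)
-3152 - L(N(6)) = -3152 - 1*(-11/8) = -3152 + 11/8 = -25205/8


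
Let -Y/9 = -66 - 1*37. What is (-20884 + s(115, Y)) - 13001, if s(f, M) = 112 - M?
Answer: -34700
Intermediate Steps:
Y = 927 (Y = -9*(-66 - 1*37) = -9*(-66 - 37) = -9*(-103) = 927)
(-20884 + s(115, Y)) - 13001 = (-20884 + (112 - 1*927)) - 13001 = (-20884 + (112 - 927)) - 13001 = (-20884 - 815) - 13001 = -21699 - 13001 = -34700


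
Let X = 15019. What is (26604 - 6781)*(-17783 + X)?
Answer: -54790772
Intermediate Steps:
(26604 - 6781)*(-17783 + X) = (26604 - 6781)*(-17783 + 15019) = 19823*(-2764) = -54790772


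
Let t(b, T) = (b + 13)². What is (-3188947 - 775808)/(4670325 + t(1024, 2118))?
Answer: -3964755/5745694 ≈ -0.69004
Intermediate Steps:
t(b, T) = (13 + b)²
(-3188947 - 775808)/(4670325 + t(1024, 2118)) = (-3188947 - 775808)/(4670325 + (13 + 1024)²) = -3964755/(4670325 + 1037²) = -3964755/(4670325 + 1075369) = -3964755/5745694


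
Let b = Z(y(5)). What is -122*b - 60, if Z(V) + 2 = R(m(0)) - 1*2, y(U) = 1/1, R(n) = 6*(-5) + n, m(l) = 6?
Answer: 3356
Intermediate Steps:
R(n) = -30 + n
y(U) = 1 (y(U) = 1*1 = 1)
Z(V) = -28 (Z(V) = -2 + ((-30 + 6) - 1*2) = -2 + (-24 - 2) = -2 - 26 = -28)
b = -28
-122*b - 60 = -122*(-28) - 60 = 3416 - 60 = 3356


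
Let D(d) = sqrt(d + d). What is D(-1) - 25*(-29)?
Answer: 725 + I*sqrt(2) ≈ 725.0 + 1.4142*I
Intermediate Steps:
D(d) = sqrt(2)*sqrt(d) (D(d) = sqrt(2*d) = sqrt(2)*sqrt(d))
D(-1) - 25*(-29) = sqrt(2)*sqrt(-1) - 25*(-29) = sqrt(2)*I + 725 = I*sqrt(2) + 725 = 725 + I*sqrt(2)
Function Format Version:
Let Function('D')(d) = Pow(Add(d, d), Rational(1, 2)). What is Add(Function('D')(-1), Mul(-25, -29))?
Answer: Add(725, Mul(I, Pow(2, Rational(1, 2)))) ≈ Add(725.00, Mul(1.4142, I))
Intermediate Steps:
Function('D')(d) = Mul(Pow(2, Rational(1, 2)), Pow(d, Rational(1, 2))) (Function('D')(d) = Pow(Mul(2, d), Rational(1, 2)) = Mul(Pow(2, Rational(1, 2)), Pow(d, Rational(1, 2))))
Add(Function('D')(-1), Mul(-25, -29)) = Add(Mul(Pow(2, Rational(1, 2)), Pow(-1, Rational(1, 2))), Mul(-25, -29)) = Add(Mul(Pow(2, Rational(1, 2)), I), 725) = Add(Mul(I, Pow(2, Rational(1, 2))), 725) = Add(725, Mul(I, Pow(2, Rational(1, 2))))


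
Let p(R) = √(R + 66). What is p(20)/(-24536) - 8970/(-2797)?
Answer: 8970/2797 - √86/24536 ≈ 3.2066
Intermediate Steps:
p(R) = √(66 + R)
p(20)/(-24536) - 8970/(-2797) = √(66 + 20)/(-24536) - 8970/(-2797) = √86*(-1/24536) - 8970*(-1/2797) = -√86/24536 + 8970/2797 = 8970/2797 - √86/24536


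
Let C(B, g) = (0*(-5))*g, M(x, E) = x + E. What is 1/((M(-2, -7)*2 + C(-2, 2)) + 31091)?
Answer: 1/31073 ≈ 3.2182e-5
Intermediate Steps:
M(x, E) = E + x
C(B, g) = 0 (C(B, g) = 0*g = 0)
1/((M(-2, -7)*2 + C(-2, 2)) + 31091) = 1/(((-7 - 2)*2 + 0) + 31091) = 1/((-9*2 + 0) + 31091) = 1/((-18 + 0) + 31091) = 1/(-18 + 31091) = 1/31073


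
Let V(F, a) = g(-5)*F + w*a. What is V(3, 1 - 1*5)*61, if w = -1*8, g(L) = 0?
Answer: 1952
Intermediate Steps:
w = -8
V(F, a) = -8*a (V(F, a) = 0*F - 8*a = 0 - 8*a = -8*a)
V(3, 1 - 1*5)*61 = -8*(1 - 1*5)*61 = -8*(1 - 5)*61 = -8*(-4)*61 = 32*61 = 1952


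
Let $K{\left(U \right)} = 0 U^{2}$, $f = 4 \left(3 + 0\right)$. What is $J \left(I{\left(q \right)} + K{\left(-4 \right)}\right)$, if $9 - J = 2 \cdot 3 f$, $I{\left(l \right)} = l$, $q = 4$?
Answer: $-252$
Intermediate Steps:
$f = 12$ ($f = 4 \cdot 3 = 12$)
$K{\left(U \right)} = 0$
$J = -63$ ($J = 9 - 2 \cdot 3 \cdot 12 = 9 - 6 \cdot 12 = 9 - 72 = -63$)
$J \left(I{\left(q \right)} + K{\left(-4 \right)}\right) = - 63 \left(4 + 0\right) = \left(-63\right) 4 = -252$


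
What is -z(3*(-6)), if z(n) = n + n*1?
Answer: 36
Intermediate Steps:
z(n) = 2*n (z(n) = n + n = 2*n)
-z(3*(-6)) = -2*3*(-6) = -2*(-18) = -1*(-36) = 36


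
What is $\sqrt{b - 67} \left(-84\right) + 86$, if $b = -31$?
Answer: $86 - 588 i \sqrt{2} \approx 86.0 - 831.56 i$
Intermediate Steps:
$\sqrt{b - 67} \left(-84\right) + 86 = \sqrt{-31 - 67} \left(-84\right) + 86 = \sqrt{-98} \left(-84\right) + 86 = 7 i \sqrt{2} \left(-84\right) + 86 = - 588 i \sqrt{2} + 86 = 86 - 588 i \sqrt{2}$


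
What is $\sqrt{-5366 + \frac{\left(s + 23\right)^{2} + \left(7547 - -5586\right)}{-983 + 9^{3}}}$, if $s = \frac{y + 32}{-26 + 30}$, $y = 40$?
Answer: $\frac{i \sqrt{87488903}}{127} \approx 73.65 i$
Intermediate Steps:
$s = 18$ ($s = \frac{40 + 32}{-26 + 30} = \frac{72}{4} = 72 \cdot \frac{1}{4} = 18$)
$\sqrt{-5366 + \frac{\left(s + 23\right)^{2} + \left(7547 - -5586\right)}{-983 + 9^{3}}} = \sqrt{-5366 + \frac{\left(18 + 23\right)^{2} + \left(7547 - -5586\right)}{-983 + 9^{3}}} = \sqrt{-5366 + \frac{41^{2} + \left(7547 + 5586\right)}{-983 + 729}} = \sqrt{-5366 + \frac{1681 + 13133}{-254}} = \sqrt{-5366 + 14814 \left(- \frac{1}{254}\right)} = \sqrt{-5366 - \frac{7407}{127}} = \sqrt{- \frac{688889}{127}} = \frac{i \sqrt{87488903}}{127}$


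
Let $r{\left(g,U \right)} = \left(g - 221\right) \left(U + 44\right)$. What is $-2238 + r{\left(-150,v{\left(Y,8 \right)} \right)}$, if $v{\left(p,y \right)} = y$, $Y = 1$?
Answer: $-21530$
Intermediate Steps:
$r{\left(g,U \right)} = \left(-221 + g\right) \left(44 + U\right)$
$-2238 + r{\left(-150,v{\left(Y,8 \right)} \right)} = -2238 + \left(-9724 - 1768 + 44 \left(-150\right) + 8 \left(-150\right)\right) = -2238 - 19292 = -21530$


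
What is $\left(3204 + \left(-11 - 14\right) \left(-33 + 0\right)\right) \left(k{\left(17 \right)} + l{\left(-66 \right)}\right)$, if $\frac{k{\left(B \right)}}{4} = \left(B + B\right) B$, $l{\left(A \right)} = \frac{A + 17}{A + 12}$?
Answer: $\frac{167736671}{18} \approx 9.3187 \cdot 10^{6}$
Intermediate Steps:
$l{\left(A \right)} = \frac{17 + A}{12 + A}$
$k{\left(B \right)} = 8 B^{2}$ ($k{\left(B \right)} = 4 \left(B + B\right) B = 4 \cdot 2 B B = 4 \cdot 2 B^{2} = 8 B^{2}$)
$\left(3204 + \left(-11 - 14\right) \left(-33 + 0\right)\right) \left(k{\left(17 \right)} + l{\left(-66 \right)}\right) = \left(3204 + \left(-11 - 14\right) \left(-33 + 0\right)\right) \left(8 \cdot 17^{2} + \frac{17 - 66}{12 - 66}\right) = \left(3204 + \left(-11 - 14\right) \left(-33\right)\right) \left(8 \cdot 289 + \frac{1}{-54} \left(-49\right)\right) = \left(3204 - -825\right) \left(2312 - - \frac{49}{54}\right) = \left(3204 + 825\right) \left(2312 + \frac{49}{54}\right) = 4029 \cdot \frac{124897}{54} = \frac{167736671}{18}$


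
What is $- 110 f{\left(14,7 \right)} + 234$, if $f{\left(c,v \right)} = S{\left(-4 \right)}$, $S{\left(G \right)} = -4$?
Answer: $674$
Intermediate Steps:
$f{\left(c,v \right)} = -4$
$- 110 f{\left(14,7 \right)} + 234 = \left(-110\right) \left(-4\right) + 234 = 440 + 234 = 674$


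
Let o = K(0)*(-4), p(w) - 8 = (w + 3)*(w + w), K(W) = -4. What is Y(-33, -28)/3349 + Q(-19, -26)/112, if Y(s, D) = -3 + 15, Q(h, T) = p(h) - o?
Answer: 251343/46886 ≈ 5.3607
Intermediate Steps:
p(w) = 8 + 2*w*(3 + w) (p(w) = 8 + (w + 3)*(w + w) = 8 + (3 + w)*(2*w) = 8 + 2*w*(3 + w))
o = 16 (o = -4*(-4) = 16)
Q(h, T) = -8 + 2*h**2 + 6*h (Q(h, T) = (8 + 2*h**2 + 6*h) - 1*16 = (8 + 2*h**2 + 6*h) - 16 = -8 + 2*h**2 + 6*h)
Y(s, D) = 12
Y(-33, -28)/3349 + Q(-19, -26)/112 = 12/3349 + (-8 + 2*(-19)**2 + 6*(-19))/112 = 12*(1/3349) + (-8 + 2*361 - 114)*(1/112) = 12/3349 + (-8 + 722 - 114)*(1/112) = 12/3349 + 600*(1/112) = 12/3349 + 75/14 = 251343/46886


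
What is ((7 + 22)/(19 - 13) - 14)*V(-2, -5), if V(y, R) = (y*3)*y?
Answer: -110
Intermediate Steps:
V(y, R) = 3*y² (V(y, R) = (3*y)*y = 3*y²)
((7 + 22)/(19 - 13) - 14)*V(-2, -5) = ((7 + 22)/(19 - 13) - 14)*(3*(-2)²) = (29/6 - 14)*(3*4) = (29*(⅙) - 14)*12 = (29/6 - 14)*12 = -55/6*12 = -110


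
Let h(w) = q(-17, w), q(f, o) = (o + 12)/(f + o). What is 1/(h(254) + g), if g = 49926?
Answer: 237/11832728 ≈ 2.0029e-5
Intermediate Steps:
q(f, o) = (12 + o)/(f + o)
h(w) = (12 + w)/(-17 + w)
1/(h(254) + g) = 1/((12 + 254)/(-17 + 254) + 49926) = 1/(266/237 + 49926) = 1/(11832728/237) = 237/11832728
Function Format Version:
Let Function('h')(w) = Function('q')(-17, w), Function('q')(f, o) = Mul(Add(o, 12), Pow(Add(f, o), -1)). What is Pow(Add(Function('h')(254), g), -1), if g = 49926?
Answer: Rational(237, 11832728) ≈ 2.0029e-5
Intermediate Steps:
Function('q')(f, o) = Mul(Pow(Add(f, o), -1), Add(12, o)) (Function('q')(f, o) = Mul(Add(12, o), Pow(Add(f, o), -1)) = Mul(Pow(Add(f, o), -1), Add(12, o)))
Function('h')(w) = Mul(Pow(Add(-17, w), -1), Add(12, w))
Pow(Add(Function('h')(254), g), -1) = Pow(Add(Mul(Pow(Add(-17, 254), -1), Add(12, 254)), 49926), -1) = Pow(Add(Mul(Pow(237, -1), 266), 49926), -1) = Pow(Add(Mul(Rational(1, 237), 266), 49926), -1) = Pow(Add(Rational(266, 237), 49926), -1) = Pow(Rational(11832728, 237), -1) = Rational(237, 11832728)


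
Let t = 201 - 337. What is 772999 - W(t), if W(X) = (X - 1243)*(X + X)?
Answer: 397911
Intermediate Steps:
t = -136
W(X) = 2*X*(-1243 + X) (W(X) = (-1243 + X)*(2*X) = 2*X*(-1243 + X))
772999 - W(t) = 772999 - 2*(-136)*(-1243 - 136) = 772999 - 2*(-136)*(-1379) = 772999 - 1*375088 = 772999 - 375088 = 397911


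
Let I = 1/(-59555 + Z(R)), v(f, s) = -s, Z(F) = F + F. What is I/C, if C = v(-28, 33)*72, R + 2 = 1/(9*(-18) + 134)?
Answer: 7/990586476 ≈ 7.0665e-9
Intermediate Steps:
R = -57/28 (R = -2 + 1/(9*(-18) + 134) = -2 + 1/(-162 + 134) = -2 + 1/(-28) = -2 - 1/28 = -57/28 ≈ -2.0357)
Z(F) = 2*F
I = -14/833827 (I = 1/(-59555 + 2*(-57/28)) = 1/(-59555 - 57/14) = 1/(-833827/14) = -14/833827 ≈ -1.6790e-5)
C = -2376 (C = -1*33*72 = -33*72 = -2376)
I/C = -14/833827/(-2376) = -14/833827*(-1/2376) = 7/990586476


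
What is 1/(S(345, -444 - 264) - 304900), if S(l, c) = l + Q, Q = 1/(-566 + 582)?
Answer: -16/4872879 ≈ -3.2835e-6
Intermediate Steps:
Q = 1/16 ≈ 0.062500
S(l, c) = 1/16 + l (S(l, c) = l + 1/16 = 1/16 + l)
1/(S(345, -444 - 264) - 304900) = 1/((1/16 + 345) - 304900) = 1/(5521/16 - 304900) = 1/(-4872879/16) = -16/4872879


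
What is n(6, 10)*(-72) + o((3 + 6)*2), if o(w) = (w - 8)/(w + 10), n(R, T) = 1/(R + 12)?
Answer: -51/14 ≈ -3.6429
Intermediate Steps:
n(R, T) = 1/(12 + R)
o(w) = (-8 + w)/(10 + w)
n(6, 10)*(-72) + o((3 + 6)*2) = -72/(12 + 6) + (-8 + (3 + 6)*2)/(10 + (3 + 6)*2) = -72/18 + (-8 + 9*2)/(10 + 9*2) = (1/18)*(-72) + (-8 + 18)/(10 + 18) = -4 + 10/28 = -4 + (1/28)*10 = -4 + 5/14 = -51/14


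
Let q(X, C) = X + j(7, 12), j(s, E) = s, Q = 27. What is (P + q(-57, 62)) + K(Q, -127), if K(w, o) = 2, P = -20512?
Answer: -20560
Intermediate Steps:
q(X, C) = 7 + X (q(X, C) = X + 7 = 7 + X)
(P + q(-57, 62)) + K(Q, -127) = (-20512 + (7 - 57)) + 2 = (-20512 - 50) + 2 = -20562 + 2 = -20560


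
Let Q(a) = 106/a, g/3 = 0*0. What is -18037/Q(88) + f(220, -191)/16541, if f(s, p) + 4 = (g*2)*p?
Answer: -13127400960/876673 ≈ -14974.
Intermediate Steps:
g = 0 (g = 3*(0*0) = 3*0 = 0)
f(s, p) = -4 (f(s, p) = -4 + (0*2)*p = -4 + 0*p = -4 + 0 = -4)
-18037/Q(88) + f(220, -191)/16541 = -18037/(106/88) - 4/16541 = -18037/(106*(1/88)) - 4*1/16541 = -18037/53/44 - 4/16541 = -18037*44/53 - 4/16541 = -793628/53 - 4/16541 = -13127400960/876673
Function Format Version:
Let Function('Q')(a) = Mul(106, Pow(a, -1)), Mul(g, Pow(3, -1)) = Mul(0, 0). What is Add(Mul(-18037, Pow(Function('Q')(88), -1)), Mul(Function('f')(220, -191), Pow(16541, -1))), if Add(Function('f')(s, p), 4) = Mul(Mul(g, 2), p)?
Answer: Rational(-13127400960, 876673) ≈ -14974.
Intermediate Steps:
g = 0 (g = Mul(3, Mul(0, 0)) = Mul(3, 0) = 0)
Function('f')(s, p) = -4 (Function('f')(s, p) = Add(-4, Mul(Mul(0, 2), p)) = Add(-4, Mul(0, p)) = Add(-4, 0) = -4)
Add(Mul(-18037, Pow(Function('Q')(88), -1)), Mul(Function('f')(220, -191), Pow(16541, -1))) = Add(Mul(-18037, Pow(Mul(106, Pow(88, -1)), -1)), Mul(-4, Pow(16541, -1))) = Add(Mul(-18037, Pow(Mul(106, Rational(1, 88)), -1)), Mul(-4, Rational(1, 16541))) = Add(Mul(-18037, Pow(Rational(53, 44), -1)), Rational(-4, 16541)) = Add(Mul(-18037, Rational(44, 53)), Rational(-4, 16541)) = Add(Rational(-793628, 53), Rational(-4, 16541)) = Rational(-13127400960, 876673)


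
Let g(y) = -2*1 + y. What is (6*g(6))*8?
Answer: 192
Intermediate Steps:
g(y) = -2 + y
(6*g(6))*8 = (6*(-2 + 6))*8 = (6*4)*8 = 24*8 = 192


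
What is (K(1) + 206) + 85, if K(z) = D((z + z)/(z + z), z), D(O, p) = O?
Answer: 292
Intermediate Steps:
K(z) = 1 (K(z) = (z + z)/(z + z) = (2*z)/((2*z)) = (2*z)*(1/(2*z)) = 1)
(K(1) + 206) + 85 = (1 + 206) + 85 = 207 + 85 = 292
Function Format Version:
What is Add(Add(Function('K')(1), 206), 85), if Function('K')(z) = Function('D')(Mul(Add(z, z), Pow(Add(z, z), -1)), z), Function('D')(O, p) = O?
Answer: 292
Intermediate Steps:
Function('K')(z) = 1 (Function('K')(z) = Mul(Add(z, z), Pow(Add(z, z), -1)) = Mul(Mul(2, z), Pow(Mul(2, z), -1)) = Mul(Mul(2, z), Mul(Rational(1, 2), Pow(z, -1))) = 1)
Add(Add(Function('K')(1), 206), 85) = Add(Add(1, 206), 85) = Add(207, 85) = 292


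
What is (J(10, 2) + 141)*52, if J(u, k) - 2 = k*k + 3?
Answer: 7800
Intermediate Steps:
J(u, k) = 5 + k² (J(u, k) = 2 + (k*k + 3) = 2 + (k² + 3) = 2 + (3 + k²) = 5 + k²)
(J(10, 2) + 141)*52 = ((5 + 2²) + 141)*52 = ((5 + 4) + 141)*52 = (9 + 141)*52 = 150*52 = 7800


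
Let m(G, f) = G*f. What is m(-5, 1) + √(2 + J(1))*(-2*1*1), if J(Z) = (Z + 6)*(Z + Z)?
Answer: -13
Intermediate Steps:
J(Z) = 2*Z*(6 + Z) (J(Z) = (6 + Z)*(2*Z) = 2*Z*(6 + Z))
m(-5, 1) + √(2 + J(1))*(-2*1*1) = -5*1 + √(2 + 2*1*(6 + 1))*(-2*1*1) = -5 + √(2 + 2*1*7)*(-2*1) = -5 + √(2 + 14)*(-2) = -5 + √16*(-2) = -5 + 4*(-2) = -5 - 8 = -13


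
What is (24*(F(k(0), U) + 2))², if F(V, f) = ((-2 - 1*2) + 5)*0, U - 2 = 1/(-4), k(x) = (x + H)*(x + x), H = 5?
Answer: 2304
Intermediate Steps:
k(x) = 2*x*(5 + x) (k(x) = (x + 5)*(x + x) = (5 + x)*(2*x) = 2*x*(5 + x))
U = 7/4 (U = 2 + 1/(-4) = 2 - ¼ = 7/4 ≈ 1.7500)
F(V, f) = 0 (F(V, f) = ((-2 - 2) + 5)*0 = (-4 + 5)*0 = 1*0 = 0)
(24*(F(k(0), U) + 2))² = (24*(0 + 2))² = (24*2)² = 48² = 2304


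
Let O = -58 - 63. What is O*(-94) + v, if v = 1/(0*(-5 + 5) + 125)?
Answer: 1421751/125 ≈ 11374.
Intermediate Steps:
O = -121
v = 1/125 (v = 1/(0*0 + 125) = 1/(0 + 125) = 1/125 ≈ 0.0080000)
O*(-94) + v = -121*(-94) + 1/125 = 11374 + 1/125 = 1421751/125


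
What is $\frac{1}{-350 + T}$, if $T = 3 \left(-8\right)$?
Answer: $- \frac{1}{374} \approx -0.0026738$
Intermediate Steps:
$T = -24$
$\frac{1}{-350 + T} = \frac{1}{-350 - 24} = \frac{1}{-374} = - \frac{1}{374}$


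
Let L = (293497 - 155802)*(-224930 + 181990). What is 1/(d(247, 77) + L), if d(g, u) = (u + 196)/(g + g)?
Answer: -38/224679685379 ≈ -1.6913e-10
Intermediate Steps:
d(g, u) = (196 + u)/(2*g) (d(g, u) = (196 + u)/((2*g)) = (196 + u)*(1/(2*g)) = (196 + u)/(2*g))
L = -5912623300 (L = 137695*(-42940) = -5912623300)
1/(d(247, 77) + L) = 1/((1/2)*(196 + 77)/247 - 5912623300) = 1/((1/2)*(1/247)*273 - 5912623300) = 1/(21/38 - 5912623300) = 1/(-224679685379/38) = -38/224679685379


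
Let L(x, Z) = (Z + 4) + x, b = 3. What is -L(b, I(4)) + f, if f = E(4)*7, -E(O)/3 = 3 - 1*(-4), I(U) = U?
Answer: -158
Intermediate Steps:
L(x, Z) = 4 + Z + x (L(x, Z) = (4 + Z) + x = 4 + Z + x)
E(O) = -21 (E(O) = -3*(3 - 1*(-4)) = -3*(3 + 4) = -3*7 = -21)
f = -147 (f = -21*7 = -147)
-L(b, I(4)) + f = -(4 + 4 + 3) - 147 = -1*11 - 147 = -11 - 147 = -158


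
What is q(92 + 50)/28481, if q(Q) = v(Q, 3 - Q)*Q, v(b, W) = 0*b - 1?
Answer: -142/28481 ≈ -0.0049858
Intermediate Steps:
v(b, W) = -1 (v(b, W) = 0 - 1 = -1)
q(Q) = -Q
q(92 + 50)/28481 = -(92 + 50)/28481 = -1*142*(1/28481) = -142*1/28481 = -142/28481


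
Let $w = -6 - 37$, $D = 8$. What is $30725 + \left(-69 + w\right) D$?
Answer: $29829$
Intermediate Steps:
$w = -43$
$30725 + \left(-69 + w\right) D = 30725 + \left(-69 - 43\right) 8 = 30725 - 896 = 29829$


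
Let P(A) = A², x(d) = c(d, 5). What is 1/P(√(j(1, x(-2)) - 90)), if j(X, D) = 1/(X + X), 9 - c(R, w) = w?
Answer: -2/179 ≈ -0.011173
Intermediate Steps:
c(R, w) = 9 - w
x(d) = 4 (x(d) = 9 - 1*5 = 9 - 5 = 4)
j(X, D) = 1/(2*X)
1/P(√(j(1, x(-2)) - 90)) = 1/((√((½)/1 - 90))²) = 1/((√((½)*1 - 90))²) = 1/((√(½ - 90))²) = 1/((√(-179/2))²) = 1/((I*√358/2)²) = 1/(-179/2) = -2/179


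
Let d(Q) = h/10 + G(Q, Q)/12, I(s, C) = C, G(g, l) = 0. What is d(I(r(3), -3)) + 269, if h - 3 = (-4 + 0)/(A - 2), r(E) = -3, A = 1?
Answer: 2697/10 ≈ 269.70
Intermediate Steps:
h = 7 (h = 3 + (-4 + 0)/(1 - 2) = 3 - 4/(-1) = 3 - 4*(-1) = 3 + 4 = 7)
d(Q) = 7/10 (d(Q) = 7/10 + 0/12 = 7*(⅒) + 0*(1/12) = 7/10 + 0 = 7/10)
d(I(r(3), -3)) + 269 = 7/10 + 269 = 2697/10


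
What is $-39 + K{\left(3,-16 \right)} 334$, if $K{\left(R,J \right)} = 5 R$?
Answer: $4971$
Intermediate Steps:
$-39 + K{\left(3,-16 \right)} 334 = -39 + 5 \cdot 3 \cdot 334 = -39 + 15 \cdot 334 = -39 + 5010 = 4971$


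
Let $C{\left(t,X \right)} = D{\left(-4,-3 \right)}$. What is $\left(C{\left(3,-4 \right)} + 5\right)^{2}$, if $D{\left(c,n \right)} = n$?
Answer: $4$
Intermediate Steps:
$C{\left(t,X \right)} = -3$
$\left(C{\left(3,-4 \right)} + 5\right)^{2} = \left(-3 + 5\right)^{2} = 2^{2} = 4$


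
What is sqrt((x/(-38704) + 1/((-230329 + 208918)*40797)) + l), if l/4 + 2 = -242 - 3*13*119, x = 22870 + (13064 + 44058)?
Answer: I*sqrt(478745883103768757889621014)/156519077598 ≈ 139.79*I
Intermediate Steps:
x = 79992 (x = 22870 + 57122 = 79992)
l = -19540 (l = -8 + 4*(-242 - 3*13*119) = -8 + 4*(-242 - 39*119) = -8 + 4*(-242 - 4641) = -8 + 4*(-4883) = -8 - 19532 = -19540)
sqrt((x/(-38704) + 1/((-230329 + 208918)*40797)) + l) = sqrt((79992/(-38704) + 1/((-230329 + 208918)*40797)) - 19540) = sqrt((79992*(-1/38704) + (1/40797)/(-21411)) - 19540) = sqrt((-9999/4838 - 1/21411*1/40797) - 19540) = sqrt((-9999/4838 - 1/873504567) - 19540) = sqrt(-8734172170271/4226015095146 - 19540) = sqrt(-82585069131323111/4226015095146) = I*sqrt(478745883103768757889621014)/156519077598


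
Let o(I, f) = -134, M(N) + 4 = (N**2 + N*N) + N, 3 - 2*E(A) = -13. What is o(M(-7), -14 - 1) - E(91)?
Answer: -142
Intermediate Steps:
E(A) = 8 (E(A) = 3/2 - 1/2*(-13) = 3/2 + 13/2 = 8)
M(N) = -4 + N + 2*N**2 (M(N) = -4 + ((N**2 + N*N) + N) = -4 + ((N**2 + N**2) + N) = -4 + (2*N**2 + N) = -4 + (N + 2*N**2) = -4 + N + 2*N**2)
o(M(-7), -14 - 1) - E(91) = -134 - 1*8 = -134 - 8 = -142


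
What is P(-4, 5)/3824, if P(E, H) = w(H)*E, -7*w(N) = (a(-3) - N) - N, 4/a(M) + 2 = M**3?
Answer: -21/13862 ≈ -0.0015149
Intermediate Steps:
a(M) = 4/(-2 + M**3)
w(N) = 4/203 + 2*N/7 (w(N) = -((4/(-2 + (-3)**3) - N) - N)/7 = -((4/(-2 - 27) - N) - N)/7 = -((4/(-29) - N) - N)/7 = -((4*(-1/29) - N) - N)/7 = -((-4/29 - N) - N)/7 = -(-4/29 - 2*N)/7 = 4/203 + 2*N/7)
P(E, H) = E*(4/203 + 2*H/7) (P(E, H) = (4/203 + 2*H/7)*E = E*(4/203 + 2*H/7))
P(-4, 5)/3824 = ((2/203)*(-4)*(2 + 29*5))/3824 = ((2/203)*(-4)*(2 + 145))/3824 = ((2/203)*(-4)*147)/3824 = (1/3824)*(-168/29) = -21/13862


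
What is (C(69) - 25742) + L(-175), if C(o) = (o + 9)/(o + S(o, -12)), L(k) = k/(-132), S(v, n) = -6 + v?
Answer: -308881/12 ≈ -25740.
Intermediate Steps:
L(k) = -k/132 (L(k) = k*(-1/132) = -k/132)
C(o) = (9 + o)/(-6 + 2*o) (C(o) = (o + 9)/(o + (-6 + o)) = (9 + o)/(-6 + 2*o))
(C(69) - 25742) + L(-175) = ((9 + 69)/(2*(-3 + 69)) - 25742) - 1/132*(-175) = ((1/2)*78/66 - 25742) + 175/132 = ((1/2)*(1/66)*78 - 25742) + 175/132 = (13/22 - 25742) + 175/132 = -566311/22 + 175/132 = -308881/12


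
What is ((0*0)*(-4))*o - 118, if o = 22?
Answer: -118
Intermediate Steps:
((0*0)*(-4))*o - 118 = ((0*0)*(-4))*22 - 118 = (0*(-4))*22 - 118 = 0*22 - 118 = 0 - 118 = -118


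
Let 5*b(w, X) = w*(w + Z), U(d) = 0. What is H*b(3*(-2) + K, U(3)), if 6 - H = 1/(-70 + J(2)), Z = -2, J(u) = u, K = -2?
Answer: 1636/17 ≈ 96.235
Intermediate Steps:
b(w, X) = w*(-2 + w)/5 (b(w, X) = (w*(w - 2))/5 = (w*(-2 + w))/5 = w*(-2 + w)/5)
H = 409/68 (H = 6 - 1/(-70 + 2) = 6 - 1/(-68) = 6 - 1*(-1/68) = 6 + 1/68 = 409/68 ≈ 6.0147)
H*b(3*(-2) + K, U(3)) = 409*((3*(-2) - 2)*(-2 + (3*(-2) - 2))/5)/68 = 409*((-6 - 2)*(-2 + (-6 - 2))/5)/68 = 409*((⅕)*(-8)*(-2 - 8))/68 = 409*((⅕)*(-8)*(-10))/68 = (409/68)*16 = 1636/17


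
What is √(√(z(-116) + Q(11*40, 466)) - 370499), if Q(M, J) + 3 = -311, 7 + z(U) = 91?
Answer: √(-370499 + I*√230) ≈ 0.01 + 608.69*I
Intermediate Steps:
z(U) = 84 (z(U) = -7 + 91 = 84)
Q(M, J) = -314 (Q(M, J) = -3 - 311 = -314)
√(√(z(-116) + Q(11*40, 466)) - 370499) = √(√(84 - 314) - 370499) = √(√(-230) - 370499) = √(I*√230 - 370499) = √(-370499 + I*√230)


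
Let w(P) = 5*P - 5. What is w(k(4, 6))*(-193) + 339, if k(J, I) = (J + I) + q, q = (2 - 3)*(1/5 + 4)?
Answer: -4293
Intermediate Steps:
q = -21/5 (q = -(⅕ + 4) = -1*21/5 = -21/5 ≈ -4.2000)
k(J, I) = -21/5 + I + J (k(J, I) = (J + I) - 21/5 = (I + J) - 21/5 = -21/5 + I + J)
w(P) = -5 + 5*P
w(k(4, 6))*(-193) + 339 = (-5 + 5*(-21/5 + 6 + 4))*(-193) + 339 = (-5 + 5*(29/5))*(-193) + 339 = (-5 + 29)*(-193) + 339 = 24*(-193) + 339 = -4632 + 339 = -4293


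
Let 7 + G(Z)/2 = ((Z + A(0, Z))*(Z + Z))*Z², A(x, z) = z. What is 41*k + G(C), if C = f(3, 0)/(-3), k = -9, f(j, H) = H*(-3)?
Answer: -383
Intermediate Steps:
f(j, H) = -3*H
C = 0 (C = -3*0/(-3) = 0*(-⅓) = 0)
G(Z) = -14 + 8*Z⁴ (G(Z) = -14 + 2*(((Z + Z)*(Z + Z))*Z²) = -14 + 2*(((2*Z)*(2*Z))*Z²) = -14 + 2*((4*Z²)*Z²) = -14 + 2*(4*Z⁴) = -14 + 8*Z⁴)
41*k + G(C) = 41*(-9) + (-14 + 8*0⁴) = -369 + (-14 + 8*0) = -369 + (-14 + 0) = -369 - 14 = -383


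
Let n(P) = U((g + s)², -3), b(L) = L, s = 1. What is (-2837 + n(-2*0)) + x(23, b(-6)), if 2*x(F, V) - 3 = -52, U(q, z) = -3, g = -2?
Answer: -5729/2 ≈ -2864.5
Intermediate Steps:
x(F, V) = -49/2 (x(F, V) = 3/2 + (½)*(-52) = 3/2 - 26 = -49/2)
n(P) = -3
(-2837 + n(-2*0)) + x(23, b(-6)) = (-2837 - 3) - 49/2 = -2840 - 49/2 = -5729/2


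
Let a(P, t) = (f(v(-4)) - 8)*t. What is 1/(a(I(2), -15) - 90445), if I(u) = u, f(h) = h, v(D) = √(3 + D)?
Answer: -3613/326344234 + 3*I/1631721170 ≈ -1.1071e-5 + 1.8385e-9*I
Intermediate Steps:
a(P, t) = t*(-8 + I) (a(P, t) = (√(3 - 4) - 8)*t = (√(-1) - 8)*t = (I - 8)*t = (-8 + I)*t = t*(-8 + I))
1/(a(I(2), -15) - 90445) = 1/(-15*(-8 + I) - 90445) = 1/((120 - 15*I) - 90445) = 1/(-90325 - 15*I) = (-90325 + 15*I)/8158605850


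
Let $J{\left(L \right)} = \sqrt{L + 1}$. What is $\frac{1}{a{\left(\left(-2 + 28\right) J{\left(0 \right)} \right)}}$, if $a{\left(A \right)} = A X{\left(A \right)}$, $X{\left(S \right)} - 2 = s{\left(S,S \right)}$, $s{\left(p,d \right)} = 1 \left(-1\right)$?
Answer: $\frac{1}{26} \approx 0.038462$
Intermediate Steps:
$s{\left(p,d \right)} = -1$
$J{\left(L \right)} = \sqrt{1 + L}$
$X{\left(S \right)} = 1$ ($X{\left(S \right)} = 2 - 1 = 1$)
$a{\left(A \right)} = A$ ($a{\left(A \right)} = A 1 = A$)
$\frac{1}{a{\left(\left(-2 + 28\right) J{\left(0 \right)} \right)}} = \frac{1}{\left(-2 + 28\right) \sqrt{1 + 0}} = \frac{1}{26 \sqrt{1}} = \frac{1}{26 \cdot 1} = \frac{1}{26}$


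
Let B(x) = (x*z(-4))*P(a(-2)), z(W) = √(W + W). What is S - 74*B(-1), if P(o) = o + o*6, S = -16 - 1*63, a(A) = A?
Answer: -79 - 2072*I*√2 ≈ -79.0 - 2930.3*I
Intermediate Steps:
z(W) = √2*√W (z(W) = √(2*W) = √2*√W)
S = -79 (S = -16 - 63 = -79)
P(o) = 7*o (P(o) = o + 6*o = 7*o)
B(x) = -28*I*x*√2 (B(x) = (x*(√2*√(-4)))*(7*(-2)) = (x*(√2*(2*I)))*(-14) = (x*(2*I*√2))*(-14) = (2*I*x*√2)*(-14) = -28*I*x*√2)
S - 74*B(-1) = -79 - (-2072)*I*(-1)*√2 = -79 - 2072*I*√2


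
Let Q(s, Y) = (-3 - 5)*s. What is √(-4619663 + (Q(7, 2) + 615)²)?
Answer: I*√4307182 ≈ 2075.4*I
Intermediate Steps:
Q(s, Y) = -8*s
√(-4619663 + (Q(7, 2) + 615)²) = √(-4619663 + (-8*7 + 615)²) = √(-4619663 + (-56 + 615)²) = √(-4619663 + 559²) = √(-4619663 + 312481) = √(-4307182) = I*√4307182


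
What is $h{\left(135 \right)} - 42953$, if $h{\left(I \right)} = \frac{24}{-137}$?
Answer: $- \frac{5884585}{137} \approx -42953.0$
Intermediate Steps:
$h{\left(I \right)} = - \frac{24}{137}$ ($h{\left(I \right)} = 24 \left(- \frac{1}{137}\right) = - \frac{24}{137}$)
$h{\left(135 \right)} - 42953 = - \frac{24}{137} - 42953 = - \frac{5884585}{137}$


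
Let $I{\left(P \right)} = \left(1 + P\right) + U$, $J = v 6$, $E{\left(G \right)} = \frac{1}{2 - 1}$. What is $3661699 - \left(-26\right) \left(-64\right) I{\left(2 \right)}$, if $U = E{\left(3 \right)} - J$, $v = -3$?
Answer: $3625091$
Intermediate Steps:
$E{\left(G \right)} = 1$ ($E{\left(G \right)} = 1^{-1} = 1$)
$J = -18$ ($J = \left(-3\right) 6 = -18$)
$U = 19$ ($U = 1 - -18 = 1 + 18 = 19$)
$I{\left(P \right)} = 20 + P$ ($I{\left(P \right)} = \left(1 + P\right) + 19 = 20 + P$)
$3661699 - \left(-26\right) \left(-64\right) I{\left(2 \right)} = 3661699 - \left(-26\right) \left(-64\right) \left(20 + 2\right) = 3661699 - 1664 \cdot 22 = 3661699 - 36608 = 3625091$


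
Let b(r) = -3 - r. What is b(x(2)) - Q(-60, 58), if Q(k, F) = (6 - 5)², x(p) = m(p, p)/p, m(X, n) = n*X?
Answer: -6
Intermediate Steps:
m(X, n) = X*n
x(p) = p (x(p) = (p*p)/p = p²/p = p)
Q(k, F) = 1 (Q(k, F) = 1² = 1)
b(x(2)) - Q(-60, 58) = (-3 - 1*2) - 1*1 = (-3 - 2) - 1 = -5 - 1 = -6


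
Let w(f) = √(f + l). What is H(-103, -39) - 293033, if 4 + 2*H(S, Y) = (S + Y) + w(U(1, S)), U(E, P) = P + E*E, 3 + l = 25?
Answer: -293106 + 2*I*√5 ≈ -2.9311e+5 + 4.4721*I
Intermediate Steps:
l = 22 (l = -3 + 25 = 22)
U(E, P) = P + E²
w(f) = √(22 + f) (w(f) = √(f + 22) = √(22 + f))
H(S, Y) = -2 + S/2 + Y/2 + √(23 + S)/2 (H(S, Y) = -2 + ((S + Y) + √(22 + (S + 1²)))/2 = -2 + ((S + Y) + √(22 + (S + 1)))/2 = -2 + ((S + Y) + √(22 + (1 + S)))/2 = -2 + ((S + Y) + √(23 + S))/2 = -2 + (S + Y + √(23 + S))/2 = -2 + (S/2 + Y/2 + √(23 + S)/2) = -2 + S/2 + Y/2 + √(23 + S)/2)
H(-103, -39) - 293033 = (-2 + (½)*(-103) + (½)*(-39) + √(23 - 103)/2) - 293033 = (-2 - 103/2 - 39/2 + √(-80)/2) - 293033 = (-2 - 103/2 - 39/2 + (4*I*√5)/2) - 293033 = (-2 - 103/2 - 39/2 + 2*I*√5) - 293033 = (-73 + 2*I*√5) - 293033 = -293106 + 2*I*√5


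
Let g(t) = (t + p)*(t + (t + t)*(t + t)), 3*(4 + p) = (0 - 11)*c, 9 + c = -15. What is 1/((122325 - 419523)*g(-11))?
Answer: -1/10261949742 ≈ -9.7447e-11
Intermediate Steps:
c = -24 (c = -9 - 15 = -24)
p = 84 (p = -4 + ((0 - 11)*(-24))/3 = -4 + (-11*(-24))/3 = -4 + (1/3)*264 = -4 + 88 = 84)
g(t) = (84 + t)*(t + 4*t**2) (g(t) = (t + 84)*(t + (t + t)*(t + t)) = (84 + t)*(t + (2*t)*(2*t)) = (84 + t)*(t + 4*t**2))
1/((122325 - 419523)*g(-11)) = 1/((122325 - 419523)*((-11*(84 + 4*(-11)**2 + 337*(-11))))) = 1/((-297198)*((-11*(84 + 4*121 - 3707)))) = -(-1/(11*(84 + 484 - 3707)))/297198 = -1/(297198*((-11*(-3139)))) = -1/297198/34529 = -1/297198*1/34529 = -1/10261949742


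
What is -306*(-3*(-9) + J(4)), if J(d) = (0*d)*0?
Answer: -8262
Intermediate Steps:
J(d) = 0 (J(d) = 0*0 = 0)
-306*(-3*(-9) + J(4)) = -306*(-3*(-9) + 0) = -306*(27 + 0) = -306*27 = -8262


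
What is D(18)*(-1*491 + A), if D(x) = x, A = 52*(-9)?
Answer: -17262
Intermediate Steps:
A = -468
D(18)*(-1*491 + A) = 18*(-1*491 - 468) = 18*(-491 - 468) = 18*(-959) = -17262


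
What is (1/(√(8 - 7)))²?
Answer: 1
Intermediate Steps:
(1/(√(8 - 7)))² = (1/(√1))² = (1/1)² = 1² = 1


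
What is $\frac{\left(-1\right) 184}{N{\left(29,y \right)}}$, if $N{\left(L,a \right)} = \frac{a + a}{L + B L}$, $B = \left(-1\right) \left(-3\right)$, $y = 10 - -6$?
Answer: $-667$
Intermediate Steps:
$y = 16$ ($y = 10 + 6 = 16$)
$B = 3$
$N{\left(L,a \right)} = \frac{a}{2 L}$ ($N{\left(L,a \right)} = \frac{a + a}{L + 3 L} = \frac{2 a}{4 L} = 2 a \frac{1}{4 L} = \frac{a}{2 L}$)
$\frac{\left(-1\right) 184}{N{\left(29,y \right)}} = \frac{\left(-1\right) 184}{\frac{1}{2} \cdot 16 \cdot \frac{1}{29}} = - \frac{184}{\frac{1}{2} \cdot 16 \cdot \frac{1}{29}} = - \frac{184}{\frac{8}{29}} = \left(-184\right) \frac{29}{8} = -667$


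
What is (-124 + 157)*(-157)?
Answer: -5181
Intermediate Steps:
(-124 + 157)*(-157) = 33*(-157) = -5181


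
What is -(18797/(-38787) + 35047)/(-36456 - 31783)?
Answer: 1359349192/2646786093 ≈ 0.51359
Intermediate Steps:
-(18797/(-38787) + 35047)/(-36456 - 31783) = -(18797*(-1/38787) + 35047)/(-68239) = -(-18797/38787 + 35047)*(-1)/68239 = -1359349192*(-1)/(38787*68239) = -1*(-1359349192/2646786093) = 1359349192/2646786093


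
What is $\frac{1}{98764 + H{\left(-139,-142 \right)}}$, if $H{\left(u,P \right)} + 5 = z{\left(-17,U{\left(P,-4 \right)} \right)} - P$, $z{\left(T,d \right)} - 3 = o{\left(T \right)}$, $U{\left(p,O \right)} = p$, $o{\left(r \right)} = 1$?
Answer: $\frac{1}{98905} \approx 1.0111 \cdot 10^{-5}$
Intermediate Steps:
$z{\left(T,d \right)} = 4$ ($z{\left(T,d \right)} = 3 + 1 = 4$)
$H{\left(u,P \right)} = -1 - P$ ($H{\left(u,P \right)} = -5 - \left(-4 + P\right) = -1 - P$)
$\frac{1}{98764 + H{\left(-139,-142 \right)}} = \frac{1}{98764 - -141} = \frac{1}{98764 + \left(-1 + 142\right)} = \frac{1}{98764 + 141} = \frac{1}{98905}$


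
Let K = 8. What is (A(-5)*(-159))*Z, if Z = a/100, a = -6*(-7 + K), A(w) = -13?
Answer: -6201/50 ≈ -124.02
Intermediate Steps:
a = -6 (a = -6*(-7 + 8) = -6*1 = -6)
Z = -3/50 (Z = -6/100 = -6*1/100 = -3/50 ≈ -0.060000)
(A(-5)*(-159))*Z = -13*(-159)*(-3/50) = 2067*(-3/50) = -6201/50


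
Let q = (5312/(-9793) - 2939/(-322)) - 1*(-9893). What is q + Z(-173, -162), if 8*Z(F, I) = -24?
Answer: 4459094729/450478 ≈ 9898.6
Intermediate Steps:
Z(F, I) = -3 (Z(F, I) = (⅛)*(-24) = -3)
q = 4460446163/450478 (q = (5312*(-1/9793) - 2939*(-1/322)) + 9893 = (-5312/9793 + 2939/322) + 9893 = 3867309/450478 + 9893 = 4460446163/450478 ≈ 9901.6)
q + Z(-173, -162) = 4460446163/450478 - 3 = 4459094729/450478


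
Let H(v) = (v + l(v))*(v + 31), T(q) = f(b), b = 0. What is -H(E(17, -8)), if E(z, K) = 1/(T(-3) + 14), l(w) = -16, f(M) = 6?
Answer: 198099/400 ≈ 495.25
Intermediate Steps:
T(q) = 6
E(z, K) = 1/20 (E(z, K) = 1/(6 + 14) = 1/20)
H(v) = (-16 + v)*(31 + v) (H(v) = (v - 16)*(v + 31) = (-16 + v)*(31 + v))
-H(E(17, -8)) = -(-496 + (1/20)² + 15*(1/20)) = -(-496 + 1/400 + ¾) = -1*(-198099/400) = 198099/400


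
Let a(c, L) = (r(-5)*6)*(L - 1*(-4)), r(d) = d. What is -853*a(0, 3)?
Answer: 179130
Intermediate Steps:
a(c, L) = -120 - 30*L (a(c, L) = (-5*6)*(L - 1*(-4)) = -30*(L + 4) = -30*(4 + L) = -120 - 30*L)
-853*a(0, 3) = -853*(-120 - 30*3) = -853*(-120 - 90) = -853*(-210) = 179130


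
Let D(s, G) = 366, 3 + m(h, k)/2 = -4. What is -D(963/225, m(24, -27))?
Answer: -366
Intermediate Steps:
m(h, k) = -14 (m(h, k) = -6 + 2*(-4) = -6 - 8 = -14)
-D(963/225, m(24, -27)) = -1*366 = -366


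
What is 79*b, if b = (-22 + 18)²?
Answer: 1264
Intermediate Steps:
b = 16 (b = (-4)² = 16)
79*b = 79*16 = 1264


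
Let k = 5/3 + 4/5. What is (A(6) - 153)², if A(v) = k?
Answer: 5098564/225 ≈ 22660.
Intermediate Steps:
k = 37/15 (k = 5*(⅓) + 4*(⅕) = 5/3 + ⅘ = 37/15 ≈ 2.4667)
A(v) = 37/15
(A(6) - 153)² = (37/15 - 153)² = (-2258/15)² = 5098564/225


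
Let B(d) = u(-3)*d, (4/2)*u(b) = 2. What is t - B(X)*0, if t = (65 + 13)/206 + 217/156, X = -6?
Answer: 28435/16068 ≈ 1.7697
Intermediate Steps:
u(b) = 1 (u(b) = (½)*2 = 1)
B(d) = d (B(d) = 1*d = d)
t = 28435/16068 (t = 78*(1/206) + 217*(1/156) = 39/103 + 217/156 = 28435/16068 ≈ 1.7697)
t - B(X)*0 = 28435/16068 - (-6)*0 = 28435/16068 - 1*0 = 28435/16068 + 0 = 28435/16068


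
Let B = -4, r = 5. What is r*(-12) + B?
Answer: -64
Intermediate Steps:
r*(-12) + B = 5*(-12) - 4 = -60 - 4 = -64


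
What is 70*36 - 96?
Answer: 2424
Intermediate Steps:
70*36 - 96 = 2520 - 96 = 2424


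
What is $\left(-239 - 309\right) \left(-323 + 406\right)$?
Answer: $-45484$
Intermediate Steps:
$\left(-239 - 309\right) \left(-323 + 406\right) = \left(-548\right) 83 = -45484$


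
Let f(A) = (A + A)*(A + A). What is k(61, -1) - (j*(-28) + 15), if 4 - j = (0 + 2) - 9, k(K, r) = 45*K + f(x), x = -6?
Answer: 3182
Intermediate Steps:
f(A) = 4*A² (f(A) = (2*A)*(2*A) = 4*A²)
k(K, r) = 144 + 45*K (k(K, r) = 45*K + 4*(-6)² = 45*K + 4*36 = 45*K + 144 = 144 + 45*K)
j = 11 (j = 4 - ((0 + 2) - 9) = 4 - (2 - 9) = 4 - 1*(-7) = 4 + 7 = 11)
k(61, -1) - (j*(-28) + 15) = (144 + 45*61) - (11*(-28) + 15) = (144 + 2745) - (-308 + 15) = 2889 - 1*(-293) = 2889 + 293 = 3182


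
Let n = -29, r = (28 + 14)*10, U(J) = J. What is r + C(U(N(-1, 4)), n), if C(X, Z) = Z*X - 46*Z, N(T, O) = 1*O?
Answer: 1638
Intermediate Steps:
N(T, O) = O
r = 420 (r = 42*10 = 420)
C(X, Z) = -46*Z + X*Z (C(X, Z) = X*Z - 46*Z = -46*Z + X*Z)
r + C(U(N(-1, 4)), n) = 420 - 29*(-46 + 4) = 420 - 29*(-42) = 420 + 1218 = 1638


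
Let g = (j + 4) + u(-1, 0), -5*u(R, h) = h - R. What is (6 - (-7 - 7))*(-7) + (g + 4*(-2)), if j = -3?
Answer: -736/5 ≈ -147.20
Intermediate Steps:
u(R, h) = -h/5 + R/5 (u(R, h) = -(h - R)/5 = -h/5 + R/5)
g = ⅘ (g = (-3 + 4) + (-⅕*0 + (⅕)*(-1)) = 1 + (0 - ⅕) = 1 - ⅕ = ⅘ ≈ 0.80000)
(6 - (-7 - 7))*(-7) + (g + 4*(-2)) = (6 - (-7 - 7))*(-7) + (⅘ + 4*(-2)) = (6 - 1*(-14))*(-7) + (⅘ - 8) = (6 + 14)*(-7) - 36/5 = 20*(-7) - 36/5 = -140 - 36/5 = -736/5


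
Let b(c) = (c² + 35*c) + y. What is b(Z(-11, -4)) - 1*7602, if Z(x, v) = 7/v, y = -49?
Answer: -123347/16 ≈ -7709.2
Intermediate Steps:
b(c) = -49 + c² + 35*c (b(c) = (c² + 35*c) - 49 = -49 + c² + 35*c)
b(Z(-11, -4)) - 1*7602 = (-49 + (7/(-4))² + 35*(7/(-4))) - 1*7602 = (-49 + (7*(-¼))² + 35*(7*(-¼))) - 7602 = (-49 + (-7/4)² + 35*(-7/4)) - 7602 = (-49 + 49/16 - 245/4) - 7602 = -1715/16 - 7602 = -123347/16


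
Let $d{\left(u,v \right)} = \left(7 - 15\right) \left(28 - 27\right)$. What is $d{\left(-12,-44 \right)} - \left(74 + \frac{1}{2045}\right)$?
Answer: $- \frac{167691}{2045} \approx -82.0$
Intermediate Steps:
$d{\left(u,v \right)} = -8$ ($d{\left(u,v \right)} = \left(-8\right) 1 = -8$)
$d{\left(-12,-44 \right)} - \left(74 + \frac{1}{2045}\right) = -8 - \left(74 + \frac{1}{2045}\right) = -8 - \frac{151331}{2045} = - \frac{167691}{2045}$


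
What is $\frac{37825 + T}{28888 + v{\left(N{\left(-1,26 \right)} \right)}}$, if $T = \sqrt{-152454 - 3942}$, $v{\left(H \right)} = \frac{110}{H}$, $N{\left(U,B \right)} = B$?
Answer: $\frac{491725}{375599} + \frac{26 i \sqrt{39099}}{375599} \approx 1.3092 + 0.013688 i$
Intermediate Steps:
$T = 2 i \sqrt{39099}$ ($T = \sqrt{-156396} = 2 i \sqrt{39099} \approx 395.47 i$)
$\frac{37825 + T}{28888 + v{\left(N{\left(-1,26 \right)} \right)}} = \frac{37825 + 2 i \sqrt{39099}}{28888 + \frac{110}{26}} = \frac{37825 + 2 i \sqrt{39099}}{28888 + 110 \cdot \frac{1}{26}} = \frac{37825 + 2 i \sqrt{39099}}{28888 + \frac{55}{13}} = \frac{37825 + 2 i \sqrt{39099}}{\frac{375599}{13}} = \left(37825 + 2 i \sqrt{39099}\right) \frac{13}{375599} = \frac{491725}{375599} + \frac{26 i \sqrt{39099}}{375599}$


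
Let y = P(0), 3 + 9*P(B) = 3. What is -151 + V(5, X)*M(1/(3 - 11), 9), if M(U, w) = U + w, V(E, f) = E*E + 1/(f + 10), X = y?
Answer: 5741/80 ≈ 71.762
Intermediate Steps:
P(B) = 0 (P(B) = -1/3 + (1/9)*3 = -1/3 + 1/3 = 0)
y = 0
X = 0
V(E, f) = E**2 + 1/(10 + f)
-151 + V(5, X)*M(1/(3 - 11), 9) = -151 + ((1 + 10*5**2 + 0*5**2)/(10 + 0))*(1/(3 - 11) + 9) = -151 + ((1 + 10*25 + 0*25)/10)*(1/(-8) + 9) = -151 + ((1 + 250 + 0)/10)*(-1/8 + 9) = -151 + ((1/10)*251)*(71/8) = -151 + (251/10)*(71/8) = -151 + 17821/80 = 5741/80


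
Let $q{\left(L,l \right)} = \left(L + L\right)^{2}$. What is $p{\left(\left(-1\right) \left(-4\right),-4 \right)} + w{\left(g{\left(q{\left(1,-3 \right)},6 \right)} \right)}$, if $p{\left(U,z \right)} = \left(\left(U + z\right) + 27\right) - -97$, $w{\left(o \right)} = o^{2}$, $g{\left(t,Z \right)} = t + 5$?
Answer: $205$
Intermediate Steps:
$q{\left(L,l \right)} = 4 L^{2}$ ($q{\left(L,l \right)} = \left(2 L\right)^{2} = 4 L^{2}$)
$g{\left(t,Z \right)} = 5 + t$
$p{\left(U,z \right)} = 124 + U + z$ ($p{\left(U,z \right)} = \left(27 + U + z\right) + 97 = 124 + U + z$)
$p{\left(\left(-1\right) \left(-4\right),-4 \right)} + w{\left(g{\left(q{\left(1,-3 \right)},6 \right)} \right)} = \left(124 - -4 - 4\right) + \left(5 + 4 \cdot 1^{2}\right)^{2} = \left(124 + 4 - 4\right) + \left(5 + 4 \cdot 1\right)^{2} = 124 + \left(5 + 4\right)^{2} = 124 + 9^{2} = 124 + 81 = 205$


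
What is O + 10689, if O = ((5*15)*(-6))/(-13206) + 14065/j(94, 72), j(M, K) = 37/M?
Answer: 3780446978/81437 ≈ 46422.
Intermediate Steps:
O = 2909966885/81437 (O = ((5*15)*(-6))/(-13206) + 14065/((37/94)) = (75*(-6))*(-1/13206) + 14065/((37*(1/94))) = -450*(-1/13206) + 14065/(37/94) = 75/2201 + 14065*(94/37) = 75/2201 + 1322110/37 = 2909966885/81437 ≈ 35733.)
O + 10689 = 2909966885/81437 + 10689 = 3780446978/81437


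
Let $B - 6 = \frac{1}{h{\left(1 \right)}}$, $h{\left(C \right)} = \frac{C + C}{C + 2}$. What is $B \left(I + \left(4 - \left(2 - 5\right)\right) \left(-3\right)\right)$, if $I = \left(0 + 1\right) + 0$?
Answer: $-150$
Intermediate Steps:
$I = 1$ ($I = 1 + 0 = 1$)
$h{\left(C \right)} = \frac{2 C}{2 + C}$
$B = \frac{15}{2}$ ($B = 6 + \frac{1}{2 \cdot 1 \frac{1}{2 + 1}} = 6 + \frac{1}{2 \cdot 1 \cdot \frac{1}{3}} = 6 + \frac{1}{\frac{2}{3}} = 6 + \frac{3}{2} = \frac{15}{2} \approx 7.5$)
$B \left(I + \left(4 - \left(2 - 5\right)\right) \left(-3\right)\right) = \frac{15 \left(1 + \left(4 - \left(2 - 5\right)\right) \left(-3\right)\right)}{2} = \frac{15 \left(1 + \left(4 - -3\right) \left(-3\right)\right)}{2} = \frac{15 \left(1 + \left(4 + 3\right) \left(-3\right)\right)}{2} = \frac{15 \left(1 + 7 \left(-3\right)\right)}{2} = \frac{15 \left(1 - 21\right)}{2} = \frac{15}{2} \left(-20\right) = -150$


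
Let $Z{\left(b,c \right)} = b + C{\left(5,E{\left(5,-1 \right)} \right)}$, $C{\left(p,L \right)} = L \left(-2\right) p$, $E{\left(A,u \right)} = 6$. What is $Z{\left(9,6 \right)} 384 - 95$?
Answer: $-19679$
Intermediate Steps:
$C{\left(p,L \right)} = - 2 L p$
$Z{\left(b,c \right)} = -60 + b$ ($Z{\left(b,c \right)} = b - 12 \cdot 5 = b - 60 = -60 + b$)
$Z{\left(9,6 \right)} 384 - 95 = \left(-60 + 9\right) 384 - 95 = \left(-51\right) 384 - 95 = -19584 - 95 = -19679$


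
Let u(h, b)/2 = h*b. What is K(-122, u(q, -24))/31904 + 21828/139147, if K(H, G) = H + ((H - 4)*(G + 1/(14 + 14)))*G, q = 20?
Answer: -8078345867791/2219672944 ≈ -3639.4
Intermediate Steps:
u(h, b) = 2*b*h (u(h, b) = 2*(h*b) = 2*(b*h) = 2*b*h)
K(H, G) = H + G*(-4 + H)*(1/28 + G) (K(H, G) = H + ((-4 + H)*(G + 1/28))*G = H + ((-4 + H)*(1/28 + G))*G = H + G*(-4 + H)*(1/28 + G))
K(-122, u(q, -24))/31904 + 21828/139147 = (-122 - 4*(2*(-24)*20)² - 2*(-24)*20/7 - 122*(2*(-24)*20)² + (1/28)*(2*(-24)*20)*(-122))/31904 + 21828/139147 = (-122 - 4*(-960)² - ⅐*(-960) - 122*(-960)² + (1/28)*(-960)*(-122))*(1/31904) + 21828*(1/139147) = (-122 - 4*921600 + 960/7 - 122*921600 + 29280/7)*(1/31904) + 21828/139147 = (-122 - 3686400 + 960/7 - 112435200 + 29280/7)*(1/31904) + 21828/139147 = -116117402*1/31904 + 21828/139147 = -58058701/15952 + 21828/139147 = -8078345867791/2219672944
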